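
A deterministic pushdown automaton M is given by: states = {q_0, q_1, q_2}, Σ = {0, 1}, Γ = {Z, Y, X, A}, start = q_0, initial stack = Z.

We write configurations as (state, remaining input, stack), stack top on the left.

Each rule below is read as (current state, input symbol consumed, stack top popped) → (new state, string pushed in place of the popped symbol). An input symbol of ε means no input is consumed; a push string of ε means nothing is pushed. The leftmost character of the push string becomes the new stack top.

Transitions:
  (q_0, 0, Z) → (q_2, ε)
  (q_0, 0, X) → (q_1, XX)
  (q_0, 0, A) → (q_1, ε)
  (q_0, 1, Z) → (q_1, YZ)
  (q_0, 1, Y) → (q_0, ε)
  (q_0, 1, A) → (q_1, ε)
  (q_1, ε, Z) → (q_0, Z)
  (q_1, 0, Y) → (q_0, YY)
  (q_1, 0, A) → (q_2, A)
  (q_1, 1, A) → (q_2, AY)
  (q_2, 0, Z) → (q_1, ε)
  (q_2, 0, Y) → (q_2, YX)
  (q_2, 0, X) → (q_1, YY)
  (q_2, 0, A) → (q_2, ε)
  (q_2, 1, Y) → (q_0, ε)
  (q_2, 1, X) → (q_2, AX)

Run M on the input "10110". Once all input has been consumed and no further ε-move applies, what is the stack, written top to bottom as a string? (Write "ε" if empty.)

ε

(q_0, 10110, Z)
  read 1, top Z: go to q_1, push YZ → (q_1, 0110, YZ)
  read 0, top Y: go to q_0, push YY → (q_0, 110, YYZ)
  read 1, top Y: go to q_0, push ε → (q_0, 10, YZ)
  read 1, top Y: go to q_0, push ε → (q_0, 0, Z)
  read 0, top Z: go to q_2, push ε → (q_2, ε, ε)
All input consumed in state q_2 with stack ε.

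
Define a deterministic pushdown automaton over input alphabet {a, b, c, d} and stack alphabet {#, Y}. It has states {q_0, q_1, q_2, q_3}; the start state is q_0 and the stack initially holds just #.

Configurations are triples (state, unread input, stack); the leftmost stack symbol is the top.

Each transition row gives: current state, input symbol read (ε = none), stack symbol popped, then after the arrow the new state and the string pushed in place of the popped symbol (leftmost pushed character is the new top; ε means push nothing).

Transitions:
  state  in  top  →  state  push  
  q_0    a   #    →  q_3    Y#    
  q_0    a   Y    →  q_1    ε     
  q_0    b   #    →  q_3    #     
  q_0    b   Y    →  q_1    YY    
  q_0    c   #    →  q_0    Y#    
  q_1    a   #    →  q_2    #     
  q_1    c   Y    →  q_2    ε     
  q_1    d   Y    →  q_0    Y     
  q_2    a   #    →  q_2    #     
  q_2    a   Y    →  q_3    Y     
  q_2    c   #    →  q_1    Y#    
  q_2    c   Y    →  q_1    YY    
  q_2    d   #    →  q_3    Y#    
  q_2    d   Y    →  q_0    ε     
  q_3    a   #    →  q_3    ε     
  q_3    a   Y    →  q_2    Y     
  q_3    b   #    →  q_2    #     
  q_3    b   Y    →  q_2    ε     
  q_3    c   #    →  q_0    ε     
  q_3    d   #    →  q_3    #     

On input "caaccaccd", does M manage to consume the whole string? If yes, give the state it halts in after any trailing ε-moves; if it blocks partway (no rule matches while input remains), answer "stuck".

(q_0, caaccaccd, #) ⊢ (q_0, aaccaccd, Y#) ⊢ (q_1, accaccd, #) ⊢ (q_2, ccaccd, #) ⊢ (q_1, caccd, Y#) ⊢ (q_2, accd, #) ⊢ (q_2, ccd, #) ⊢ (q_1, cd, Y#) ⊢ (q_2, d, #) ⊢ (q_3, ε, Y#)
All input consumed; M is in state q_3.

q_3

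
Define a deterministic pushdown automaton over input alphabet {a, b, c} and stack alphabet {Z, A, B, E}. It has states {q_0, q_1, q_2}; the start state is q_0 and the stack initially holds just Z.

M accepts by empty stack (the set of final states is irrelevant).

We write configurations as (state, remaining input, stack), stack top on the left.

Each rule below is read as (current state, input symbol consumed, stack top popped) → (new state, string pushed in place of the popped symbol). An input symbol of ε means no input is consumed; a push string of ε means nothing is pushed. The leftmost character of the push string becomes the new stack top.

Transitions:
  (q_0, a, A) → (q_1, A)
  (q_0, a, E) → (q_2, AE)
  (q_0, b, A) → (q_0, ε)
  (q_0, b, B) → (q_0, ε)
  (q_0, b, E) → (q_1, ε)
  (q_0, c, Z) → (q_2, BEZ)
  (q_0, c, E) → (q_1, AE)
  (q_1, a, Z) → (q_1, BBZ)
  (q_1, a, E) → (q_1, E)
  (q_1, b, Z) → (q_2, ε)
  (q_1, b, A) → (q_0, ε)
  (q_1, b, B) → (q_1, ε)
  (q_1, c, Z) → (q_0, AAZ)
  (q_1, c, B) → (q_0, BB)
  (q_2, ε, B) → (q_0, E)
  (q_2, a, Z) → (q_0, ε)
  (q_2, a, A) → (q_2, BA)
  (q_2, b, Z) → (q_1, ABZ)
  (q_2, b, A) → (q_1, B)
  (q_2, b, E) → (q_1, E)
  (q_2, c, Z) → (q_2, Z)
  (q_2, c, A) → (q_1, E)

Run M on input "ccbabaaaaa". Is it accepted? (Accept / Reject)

(q_0, ccbabaaaaa, Z) ⊢ (q_2, cbabaaaaa, BEZ) ⊢ (q_0, cbabaaaaa, EEZ) ⊢ (q_1, babaaaaa, AEEZ) ⊢ (q_0, abaaaaa, EEZ) ⊢ (q_2, baaaaa, AEEZ) ⊢ (q_1, aaaaa, BEEZ)
No transition applies at (q_1, aaaaa, BEEZ); input not fully consumed.

Reject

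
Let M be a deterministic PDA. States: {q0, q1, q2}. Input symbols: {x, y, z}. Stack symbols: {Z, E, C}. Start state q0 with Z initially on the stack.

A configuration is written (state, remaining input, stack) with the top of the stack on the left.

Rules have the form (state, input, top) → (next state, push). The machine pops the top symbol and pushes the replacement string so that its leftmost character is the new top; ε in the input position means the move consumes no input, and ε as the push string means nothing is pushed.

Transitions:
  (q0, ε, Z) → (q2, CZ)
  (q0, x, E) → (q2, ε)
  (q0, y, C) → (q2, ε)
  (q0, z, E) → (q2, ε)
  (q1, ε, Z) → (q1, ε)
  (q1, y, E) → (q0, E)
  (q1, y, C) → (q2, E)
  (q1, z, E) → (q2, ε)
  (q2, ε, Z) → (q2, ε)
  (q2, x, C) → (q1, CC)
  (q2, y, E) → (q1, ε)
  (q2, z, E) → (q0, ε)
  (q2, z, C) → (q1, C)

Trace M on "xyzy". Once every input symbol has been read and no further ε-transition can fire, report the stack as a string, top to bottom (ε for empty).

ε

(q0, xyzy, Z)
  ε-move, top Z: go to q2, push CZ → (q2, xyzy, CZ)
  read x, top C: go to q1, push CC → (q1, yzy, CCZ)
  read y, top C: go to q2, push E → (q2, zy, ECZ)
  read z, top E: go to q0, push ε → (q0, y, CZ)
  read y, top C: go to q2, push ε → (q2, ε, Z)
  ε-move, top Z: go to q2, push ε → (q2, ε, ε)
All input consumed in state q2 with stack ε.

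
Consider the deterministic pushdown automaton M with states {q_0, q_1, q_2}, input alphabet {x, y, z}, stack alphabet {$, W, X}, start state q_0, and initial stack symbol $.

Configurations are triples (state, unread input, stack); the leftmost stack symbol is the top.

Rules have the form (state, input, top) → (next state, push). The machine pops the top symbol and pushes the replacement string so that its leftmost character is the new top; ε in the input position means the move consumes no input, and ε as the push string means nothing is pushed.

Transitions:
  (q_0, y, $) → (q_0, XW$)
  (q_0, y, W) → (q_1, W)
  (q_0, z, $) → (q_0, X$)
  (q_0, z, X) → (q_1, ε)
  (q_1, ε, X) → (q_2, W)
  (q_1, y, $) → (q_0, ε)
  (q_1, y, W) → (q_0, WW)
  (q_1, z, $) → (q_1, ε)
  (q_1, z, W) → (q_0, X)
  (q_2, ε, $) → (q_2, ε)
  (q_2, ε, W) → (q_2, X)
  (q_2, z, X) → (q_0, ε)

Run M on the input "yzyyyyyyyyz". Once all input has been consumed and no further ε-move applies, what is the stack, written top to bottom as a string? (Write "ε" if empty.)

XWWWW$

(q_0, yzyyyyyyyyz, $)
  read y, top $: go to q_0, push XW$ → (q_0, zyyyyyyyyz, XW$)
  read z, top X: go to q_1, push ε → (q_1, yyyyyyyyz, W$)
  read y, top W: go to q_0, push WW → (q_0, yyyyyyyz, WW$)
  read y, top W: go to q_1, push W → (q_1, yyyyyyz, WW$)
  read y, top W: go to q_0, push WW → (q_0, yyyyyz, WWW$)
  read y, top W: go to q_1, push W → (q_1, yyyyz, WWW$)
  read y, top W: go to q_0, push WW → (q_0, yyyz, WWWW$)
  read y, top W: go to q_1, push W → (q_1, yyz, WWWW$)
  read y, top W: go to q_0, push WW → (q_0, yz, WWWWW$)
  read y, top W: go to q_1, push W → (q_1, z, WWWWW$)
  read z, top W: go to q_0, push X → (q_0, ε, XWWWW$)
All input consumed in state q_0 with stack XWWWW$.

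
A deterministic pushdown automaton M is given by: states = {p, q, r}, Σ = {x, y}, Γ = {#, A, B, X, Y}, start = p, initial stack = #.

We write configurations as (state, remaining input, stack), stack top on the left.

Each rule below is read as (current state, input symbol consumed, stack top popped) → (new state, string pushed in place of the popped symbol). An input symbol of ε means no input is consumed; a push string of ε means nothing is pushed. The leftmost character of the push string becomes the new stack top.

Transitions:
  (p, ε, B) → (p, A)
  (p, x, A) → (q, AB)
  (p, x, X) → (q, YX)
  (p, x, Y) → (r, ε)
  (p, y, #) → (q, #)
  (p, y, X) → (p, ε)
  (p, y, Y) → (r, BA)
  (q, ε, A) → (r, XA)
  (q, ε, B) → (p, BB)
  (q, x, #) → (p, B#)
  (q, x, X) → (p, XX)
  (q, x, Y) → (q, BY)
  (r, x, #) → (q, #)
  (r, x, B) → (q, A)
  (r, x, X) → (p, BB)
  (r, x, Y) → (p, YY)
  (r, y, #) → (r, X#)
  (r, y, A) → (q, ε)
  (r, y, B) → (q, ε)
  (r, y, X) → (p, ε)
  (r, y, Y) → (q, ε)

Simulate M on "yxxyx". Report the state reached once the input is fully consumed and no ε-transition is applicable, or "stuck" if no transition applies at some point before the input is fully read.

r

(p, yxxyx, #)
  read y, top #: go to q, push # → (q, xxyx, #)
  read x, top #: go to p, push B# → (p, xyx, B#)
  ε-move, top B: go to p, push A → (p, xyx, A#)
  read x, top A: go to q, push AB → (q, yx, AB#)
  ε-move, top A: go to r, push XA → (r, yx, XAB#)
  read y, top X: go to p, push ε → (p, x, AB#)
  read x, top A: go to q, push AB → (q, ε, ABB#)
  ε-move, top A: go to r, push XA → (r, ε, XABB#)
All input consumed; M is in state r.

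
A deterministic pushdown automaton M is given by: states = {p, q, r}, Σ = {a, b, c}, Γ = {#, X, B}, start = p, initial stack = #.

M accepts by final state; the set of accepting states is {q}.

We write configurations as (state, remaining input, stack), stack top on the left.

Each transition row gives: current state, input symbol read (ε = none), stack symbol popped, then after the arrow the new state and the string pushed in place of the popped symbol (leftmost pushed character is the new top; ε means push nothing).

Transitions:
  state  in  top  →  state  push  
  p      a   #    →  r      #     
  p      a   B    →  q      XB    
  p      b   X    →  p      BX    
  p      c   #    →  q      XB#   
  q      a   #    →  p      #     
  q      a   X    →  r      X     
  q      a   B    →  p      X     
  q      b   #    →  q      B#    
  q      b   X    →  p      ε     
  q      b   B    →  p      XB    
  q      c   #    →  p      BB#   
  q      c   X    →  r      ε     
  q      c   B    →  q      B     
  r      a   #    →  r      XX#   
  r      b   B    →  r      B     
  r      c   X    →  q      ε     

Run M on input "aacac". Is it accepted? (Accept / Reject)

Accept

(p, aacac, #) ⊢ (r, acac, #) ⊢ (r, cac, XX#) ⊢ (q, ac, X#) ⊢ (r, c, X#) ⊢ (q, ε, #)
All input consumed; state q ∈ F.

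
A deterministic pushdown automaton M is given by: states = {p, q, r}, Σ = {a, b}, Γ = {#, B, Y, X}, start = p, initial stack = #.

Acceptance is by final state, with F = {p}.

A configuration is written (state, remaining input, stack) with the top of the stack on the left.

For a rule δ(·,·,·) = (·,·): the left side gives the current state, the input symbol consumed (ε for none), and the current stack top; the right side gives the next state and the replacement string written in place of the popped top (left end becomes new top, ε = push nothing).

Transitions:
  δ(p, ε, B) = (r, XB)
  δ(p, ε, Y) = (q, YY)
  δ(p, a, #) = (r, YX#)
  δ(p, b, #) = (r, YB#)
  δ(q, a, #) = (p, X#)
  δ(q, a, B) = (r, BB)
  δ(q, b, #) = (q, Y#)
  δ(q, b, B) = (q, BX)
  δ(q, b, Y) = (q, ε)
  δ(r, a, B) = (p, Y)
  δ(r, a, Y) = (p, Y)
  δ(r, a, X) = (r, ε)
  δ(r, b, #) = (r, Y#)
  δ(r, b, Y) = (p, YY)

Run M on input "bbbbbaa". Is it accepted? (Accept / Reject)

(p, bbbbbaa, #)
  read b, top #: go to r, push YB# → (r, bbbbaa, YB#)
  read b, top Y: go to p, push YY → (p, bbbaa, YYB#)
  ε-move, top Y: go to q, push YY → (q, bbbaa, YYYB#)
  read b, top Y: go to q, push ε → (q, bbaa, YYB#)
  read b, top Y: go to q, push ε → (q, baa, YB#)
  read b, top Y: go to q, push ε → (q, aa, B#)
  read a, top B: go to r, push BB → (r, a, BB#)
  read a, top B: go to p, push Y → (p, ε, YB#)
All input consumed; state p ∈ F.

Accept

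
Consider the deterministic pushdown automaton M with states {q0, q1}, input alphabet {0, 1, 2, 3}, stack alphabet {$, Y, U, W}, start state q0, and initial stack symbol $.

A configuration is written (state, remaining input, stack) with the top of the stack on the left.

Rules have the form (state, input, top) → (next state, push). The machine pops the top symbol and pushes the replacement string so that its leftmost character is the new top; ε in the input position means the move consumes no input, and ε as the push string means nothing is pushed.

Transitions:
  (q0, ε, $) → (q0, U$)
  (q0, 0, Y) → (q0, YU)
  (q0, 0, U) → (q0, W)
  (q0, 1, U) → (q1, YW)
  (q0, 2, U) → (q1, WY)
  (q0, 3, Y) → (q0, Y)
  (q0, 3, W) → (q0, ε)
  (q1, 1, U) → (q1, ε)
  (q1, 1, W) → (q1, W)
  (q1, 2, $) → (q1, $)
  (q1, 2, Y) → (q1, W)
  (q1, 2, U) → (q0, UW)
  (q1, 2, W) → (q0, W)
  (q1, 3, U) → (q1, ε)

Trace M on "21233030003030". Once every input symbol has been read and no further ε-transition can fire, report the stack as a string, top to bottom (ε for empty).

YUUUUUU$

(q0, 21233030003030, $) ⊢ (q0, 21233030003030, U$) ⊢ (q1, 1233030003030, WY$) ⊢ (q1, 233030003030, WY$) ⊢ (q0, 33030003030, WY$) ⊢ (q0, 3030003030, Y$) ⊢ (q0, 030003030, Y$) ⊢ (q0, 30003030, YU$) ⊢ (q0, 0003030, YU$) ⊢ (q0, 003030, YUU$) ⊢ (q0, 03030, YUUU$) ⊢ (q0, 3030, YUUUU$) ⊢ (q0, 030, YUUUU$) ⊢ (q0, 30, YUUUUU$) ⊢ (q0, 0, YUUUUU$) ⊢ (q0, ε, YUUUUUU$)
All input consumed in state q0 with stack YUUUUUU$.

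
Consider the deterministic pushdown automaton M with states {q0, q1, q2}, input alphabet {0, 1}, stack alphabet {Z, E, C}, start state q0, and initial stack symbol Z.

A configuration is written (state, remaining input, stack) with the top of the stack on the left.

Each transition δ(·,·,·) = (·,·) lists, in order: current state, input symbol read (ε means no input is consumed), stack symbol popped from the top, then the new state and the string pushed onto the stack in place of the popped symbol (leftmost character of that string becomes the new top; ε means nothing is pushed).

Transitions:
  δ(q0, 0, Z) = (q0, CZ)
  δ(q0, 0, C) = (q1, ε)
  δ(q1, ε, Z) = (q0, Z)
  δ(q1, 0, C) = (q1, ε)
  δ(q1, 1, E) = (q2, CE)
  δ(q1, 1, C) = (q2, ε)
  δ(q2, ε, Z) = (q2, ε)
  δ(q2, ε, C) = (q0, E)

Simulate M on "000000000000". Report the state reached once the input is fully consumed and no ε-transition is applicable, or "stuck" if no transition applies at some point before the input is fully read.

q0

(q0, 000000000000, Z)
  read 0, top Z: go to q0, push CZ → (q0, 00000000000, CZ)
  read 0, top C: go to q1, push ε → (q1, 0000000000, Z)
  ε-move, top Z: go to q0, push Z → (q0, 0000000000, Z)
  read 0, top Z: go to q0, push CZ → (q0, 000000000, CZ)
  read 0, top C: go to q1, push ε → (q1, 00000000, Z)
  ε-move, top Z: go to q0, push Z → (q0, 00000000, Z)
  read 0, top Z: go to q0, push CZ → (q0, 0000000, CZ)
  read 0, top C: go to q1, push ε → (q1, 000000, Z)
  ε-move, top Z: go to q0, push Z → (q0, 000000, Z)
  read 0, top Z: go to q0, push CZ → (q0, 00000, CZ)
  read 0, top C: go to q1, push ε → (q1, 0000, Z)
  ε-move, top Z: go to q0, push Z → (q0, 0000, Z)
  read 0, top Z: go to q0, push CZ → (q0, 000, CZ)
  read 0, top C: go to q1, push ε → (q1, 00, Z)
  ε-move, top Z: go to q0, push Z → (q0, 00, Z)
  read 0, top Z: go to q0, push CZ → (q0, 0, CZ)
  read 0, top C: go to q1, push ε → (q1, ε, Z)
  ε-move, top Z: go to q0, push Z → (q0, ε, Z)
All input consumed; M is in state q0.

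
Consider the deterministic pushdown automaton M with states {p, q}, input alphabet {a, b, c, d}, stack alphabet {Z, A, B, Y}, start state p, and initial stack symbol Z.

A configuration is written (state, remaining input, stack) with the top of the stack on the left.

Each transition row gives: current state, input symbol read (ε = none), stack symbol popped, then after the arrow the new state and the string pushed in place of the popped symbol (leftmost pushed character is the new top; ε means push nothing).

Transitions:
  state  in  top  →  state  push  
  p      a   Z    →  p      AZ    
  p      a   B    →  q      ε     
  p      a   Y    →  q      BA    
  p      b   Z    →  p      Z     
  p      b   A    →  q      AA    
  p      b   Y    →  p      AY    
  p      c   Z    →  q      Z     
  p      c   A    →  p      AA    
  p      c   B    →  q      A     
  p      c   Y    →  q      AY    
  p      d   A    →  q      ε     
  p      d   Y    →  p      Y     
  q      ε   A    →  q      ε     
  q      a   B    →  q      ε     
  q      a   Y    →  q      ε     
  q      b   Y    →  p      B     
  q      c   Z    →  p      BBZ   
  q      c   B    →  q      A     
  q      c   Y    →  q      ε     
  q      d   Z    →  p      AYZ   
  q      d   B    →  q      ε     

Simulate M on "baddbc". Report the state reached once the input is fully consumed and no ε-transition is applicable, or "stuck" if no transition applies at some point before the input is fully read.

q

(p, baddbc, Z)
  read b, top Z: go to p, push Z → (p, addbc, Z)
  read a, top Z: go to p, push AZ → (p, ddbc, AZ)
  read d, top A: go to q, push ε → (q, dbc, Z)
  read d, top Z: go to p, push AYZ → (p, bc, AYZ)
  read b, top A: go to q, push AA → (q, c, AAYZ)
  ε-move, top A: go to q, push ε → (q, c, AYZ)
  ε-move, top A: go to q, push ε → (q, c, YZ)
  read c, top Y: go to q, push ε → (q, ε, Z)
All input consumed; M is in state q.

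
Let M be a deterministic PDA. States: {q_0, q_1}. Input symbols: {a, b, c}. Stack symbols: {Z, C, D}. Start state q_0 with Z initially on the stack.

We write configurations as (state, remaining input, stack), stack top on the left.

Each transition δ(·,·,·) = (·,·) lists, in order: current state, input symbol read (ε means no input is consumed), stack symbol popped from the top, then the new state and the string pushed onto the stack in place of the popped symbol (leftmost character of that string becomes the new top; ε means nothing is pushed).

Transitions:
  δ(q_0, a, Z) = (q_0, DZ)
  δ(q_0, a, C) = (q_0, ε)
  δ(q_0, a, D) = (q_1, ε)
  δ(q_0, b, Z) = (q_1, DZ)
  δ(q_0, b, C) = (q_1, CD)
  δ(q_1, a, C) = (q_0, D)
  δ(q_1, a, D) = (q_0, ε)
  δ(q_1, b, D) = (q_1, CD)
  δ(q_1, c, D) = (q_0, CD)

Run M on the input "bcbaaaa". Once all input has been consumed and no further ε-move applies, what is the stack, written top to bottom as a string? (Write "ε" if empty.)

(q_0, bcbaaaa, Z) ⊢ (q_1, cbaaaa, DZ) ⊢ (q_0, baaaa, CDZ) ⊢ (q_1, aaaa, CDDZ) ⊢ (q_0, aaa, DDDZ) ⊢ (q_1, aa, DDZ) ⊢ (q_0, a, DZ) ⊢ (q_1, ε, Z)
All input consumed in state q_1 with stack Z.

Z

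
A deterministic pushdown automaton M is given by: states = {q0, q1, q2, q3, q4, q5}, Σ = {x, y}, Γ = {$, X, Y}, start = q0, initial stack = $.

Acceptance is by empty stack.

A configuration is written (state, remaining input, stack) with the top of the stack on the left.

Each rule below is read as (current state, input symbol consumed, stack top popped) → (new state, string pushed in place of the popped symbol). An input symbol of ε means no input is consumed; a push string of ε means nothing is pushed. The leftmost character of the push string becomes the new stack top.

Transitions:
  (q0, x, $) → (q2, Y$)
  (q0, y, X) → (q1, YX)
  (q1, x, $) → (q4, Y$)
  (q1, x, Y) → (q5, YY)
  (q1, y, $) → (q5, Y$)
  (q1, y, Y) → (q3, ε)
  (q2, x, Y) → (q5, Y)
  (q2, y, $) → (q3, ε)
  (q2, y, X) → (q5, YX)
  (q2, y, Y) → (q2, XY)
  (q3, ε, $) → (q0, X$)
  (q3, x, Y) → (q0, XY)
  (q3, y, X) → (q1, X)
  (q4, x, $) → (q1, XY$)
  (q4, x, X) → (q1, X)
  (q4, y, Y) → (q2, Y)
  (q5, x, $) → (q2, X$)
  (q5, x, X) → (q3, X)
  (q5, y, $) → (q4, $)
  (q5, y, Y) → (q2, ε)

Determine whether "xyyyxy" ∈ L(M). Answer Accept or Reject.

(q0, xyyyxy, $)
  read x, top $: go to q2, push Y$ → (q2, yyyxy, Y$)
  read y, top Y: go to q2, push XY → (q2, yyxy, XY$)
  read y, top X: go to q5, push YX → (q5, yxy, YXY$)
  read y, top Y: go to q2, push ε → (q2, xy, XY$)
No transition applies at (q2, xy, XY$); input not fully consumed.

Reject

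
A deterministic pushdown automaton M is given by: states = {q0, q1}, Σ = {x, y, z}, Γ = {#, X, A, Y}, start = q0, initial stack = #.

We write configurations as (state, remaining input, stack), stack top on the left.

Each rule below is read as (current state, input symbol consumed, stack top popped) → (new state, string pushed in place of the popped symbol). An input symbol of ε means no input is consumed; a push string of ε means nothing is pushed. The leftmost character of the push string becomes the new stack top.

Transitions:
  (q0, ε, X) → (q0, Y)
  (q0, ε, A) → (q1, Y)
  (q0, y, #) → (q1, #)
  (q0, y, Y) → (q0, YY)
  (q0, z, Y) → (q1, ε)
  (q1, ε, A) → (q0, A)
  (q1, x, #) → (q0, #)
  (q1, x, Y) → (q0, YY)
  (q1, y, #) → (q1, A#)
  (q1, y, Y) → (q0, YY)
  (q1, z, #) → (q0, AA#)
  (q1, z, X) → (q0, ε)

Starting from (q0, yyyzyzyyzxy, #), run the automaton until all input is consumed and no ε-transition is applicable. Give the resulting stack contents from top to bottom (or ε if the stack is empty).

(q0, yyyzyzyyzxy, #)
  read y, top #: go to q1, push # → (q1, yyzyzyyzxy, #)
  read y, top #: go to q1, push A# → (q1, yzyzyyzxy, A#)
  ε-move, top A: go to q0, push A → (q0, yzyzyyzxy, A#)
  ε-move, top A: go to q1, push Y → (q1, yzyzyyzxy, Y#)
  read y, top Y: go to q0, push YY → (q0, zyzyyzxy, YY#)
  read z, top Y: go to q1, push ε → (q1, yzyyzxy, Y#)
  read y, top Y: go to q0, push YY → (q0, zyyzxy, YY#)
  read z, top Y: go to q1, push ε → (q1, yyzxy, Y#)
  read y, top Y: go to q0, push YY → (q0, yzxy, YY#)
  read y, top Y: go to q0, push YY → (q0, zxy, YYY#)
  read z, top Y: go to q1, push ε → (q1, xy, YY#)
  read x, top Y: go to q0, push YY → (q0, y, YYY#)
  read y, top Y: go to q0, push YY → (q0, ε, YYYY#)
All input consumed in state q0 with stack YYYY#.

YYYY#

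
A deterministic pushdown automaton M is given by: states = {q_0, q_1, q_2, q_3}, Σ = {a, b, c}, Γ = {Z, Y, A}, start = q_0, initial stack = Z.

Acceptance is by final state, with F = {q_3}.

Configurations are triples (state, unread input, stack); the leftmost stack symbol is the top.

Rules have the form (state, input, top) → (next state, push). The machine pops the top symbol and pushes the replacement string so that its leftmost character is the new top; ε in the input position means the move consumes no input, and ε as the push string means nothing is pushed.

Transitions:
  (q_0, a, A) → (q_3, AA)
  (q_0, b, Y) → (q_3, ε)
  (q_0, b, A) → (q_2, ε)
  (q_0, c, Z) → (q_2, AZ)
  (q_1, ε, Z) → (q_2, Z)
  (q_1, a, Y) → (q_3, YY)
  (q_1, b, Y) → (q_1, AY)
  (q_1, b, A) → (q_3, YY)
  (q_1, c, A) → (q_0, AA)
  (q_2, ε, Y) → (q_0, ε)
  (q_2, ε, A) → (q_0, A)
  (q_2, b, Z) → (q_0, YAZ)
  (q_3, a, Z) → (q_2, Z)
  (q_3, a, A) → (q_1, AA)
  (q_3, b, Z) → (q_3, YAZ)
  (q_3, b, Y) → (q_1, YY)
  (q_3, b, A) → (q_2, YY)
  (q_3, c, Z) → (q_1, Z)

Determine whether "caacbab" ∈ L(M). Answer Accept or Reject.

(q_0, caacbab, Z) ⊢ (q_2, aacbab, AZ) ⊢ (q_0, aacbab, AZ) ⊢ (q_3, acbab, AAZ) ⊢ (q_1, cbab, AAAZ) ⊢ (q_0, bab, AAAAZ) ⊢ (q_2, ab, AAAZ) ⊢ (q_0, ab, AAAZ) ⊢ (q_3, b, AAAAZ) ⊢ (q_2, ε, YYAAAZ) ⊢ (q_0, ε, YAAAZ)
All input consumed; state q_0 ∉ F and no further ε-move applies.

Reject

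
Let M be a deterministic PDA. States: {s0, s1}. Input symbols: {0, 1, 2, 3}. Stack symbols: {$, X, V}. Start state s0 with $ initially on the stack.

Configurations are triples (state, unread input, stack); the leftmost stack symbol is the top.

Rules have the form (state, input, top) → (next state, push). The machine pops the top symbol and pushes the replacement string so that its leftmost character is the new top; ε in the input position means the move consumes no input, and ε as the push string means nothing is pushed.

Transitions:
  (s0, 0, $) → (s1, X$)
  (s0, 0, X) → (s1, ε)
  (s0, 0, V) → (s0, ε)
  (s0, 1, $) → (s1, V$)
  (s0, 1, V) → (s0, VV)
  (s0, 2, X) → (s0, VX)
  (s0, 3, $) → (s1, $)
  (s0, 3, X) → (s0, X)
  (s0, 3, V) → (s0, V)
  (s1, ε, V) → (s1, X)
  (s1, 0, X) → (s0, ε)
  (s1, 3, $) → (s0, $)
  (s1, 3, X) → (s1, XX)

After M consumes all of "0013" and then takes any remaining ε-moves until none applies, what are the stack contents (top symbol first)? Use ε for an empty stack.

(s0, 0013, $)
  read 0, top $: go to s1, push X$ → (s1, 013, X$)
  read 0, top X: go to s0, push ε → (s0, 13, $)
  read 1, top $: go to s1, push V$ → (s1, 3, V$)
  ε-move, top V: go to s1, push X → (s1, 3, X$)
  read 3, top X: go to s1, push XX → (s1, ε, XX$)
All input consumed in state s1 with stack XX$.

XX$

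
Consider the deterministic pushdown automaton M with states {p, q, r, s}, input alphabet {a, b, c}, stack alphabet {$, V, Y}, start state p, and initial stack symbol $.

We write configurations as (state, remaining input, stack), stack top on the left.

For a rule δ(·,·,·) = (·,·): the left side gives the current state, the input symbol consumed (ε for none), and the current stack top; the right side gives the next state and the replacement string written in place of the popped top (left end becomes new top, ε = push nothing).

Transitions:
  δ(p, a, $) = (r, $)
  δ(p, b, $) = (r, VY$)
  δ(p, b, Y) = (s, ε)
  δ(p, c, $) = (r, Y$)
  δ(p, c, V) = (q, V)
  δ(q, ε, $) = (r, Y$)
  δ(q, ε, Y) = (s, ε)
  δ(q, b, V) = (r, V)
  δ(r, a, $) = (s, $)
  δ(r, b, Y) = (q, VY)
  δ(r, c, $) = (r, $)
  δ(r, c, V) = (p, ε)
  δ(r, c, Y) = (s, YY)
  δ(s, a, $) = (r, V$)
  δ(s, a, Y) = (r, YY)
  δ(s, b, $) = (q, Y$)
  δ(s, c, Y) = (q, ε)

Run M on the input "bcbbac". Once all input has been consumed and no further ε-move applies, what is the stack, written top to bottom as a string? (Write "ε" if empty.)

$

(p, bcbbac, $)
  read b, top $: go to r, push VY$ → (r, cbbac, VY$)
  read c, top V: go to p, push ε → (p, bbac, Y$)
  read b, top Y: go to s, push ε → (s, bac, $)
  read b, top $: go to q, push Y$ → (q, ac, Y$)
  ε-move, top Y: go to s, push ε → (s, ac, $)
  read a, top $: go to r, push V$ → (r, c, V$)
  read c, top V: go to p, push ε → (p, ε, $)
All input consumed in state p with stack $.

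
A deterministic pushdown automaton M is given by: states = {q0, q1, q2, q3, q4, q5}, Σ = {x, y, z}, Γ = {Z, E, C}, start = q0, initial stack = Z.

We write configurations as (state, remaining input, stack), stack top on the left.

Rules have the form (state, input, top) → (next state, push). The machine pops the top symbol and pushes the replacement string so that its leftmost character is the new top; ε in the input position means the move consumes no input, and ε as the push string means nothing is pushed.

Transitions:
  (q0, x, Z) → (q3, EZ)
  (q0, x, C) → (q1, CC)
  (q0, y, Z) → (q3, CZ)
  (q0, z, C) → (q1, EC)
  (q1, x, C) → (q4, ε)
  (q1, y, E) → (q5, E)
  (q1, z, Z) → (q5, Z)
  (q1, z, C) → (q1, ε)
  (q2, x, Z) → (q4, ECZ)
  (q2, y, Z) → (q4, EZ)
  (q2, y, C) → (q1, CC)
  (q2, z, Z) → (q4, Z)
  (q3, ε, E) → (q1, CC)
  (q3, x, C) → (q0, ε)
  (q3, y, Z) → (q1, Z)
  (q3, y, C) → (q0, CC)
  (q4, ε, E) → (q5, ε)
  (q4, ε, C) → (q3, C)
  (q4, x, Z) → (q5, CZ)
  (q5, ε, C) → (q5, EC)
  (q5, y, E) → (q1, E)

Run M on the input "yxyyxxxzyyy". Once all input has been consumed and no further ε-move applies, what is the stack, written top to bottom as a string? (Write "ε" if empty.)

ECZ

(q0, yxyyxxxzyyy, Z)
  read y, top Z: go to q3, push CZ → (q3, xyyxxxzyyy, CZ)
  read x, top C: go to q0, push ε → (q0, yyxxxzyyy, Z)
  read y, top Z: go to q3, push CZ → (q3, yxxxzyyy, CZ)
  read y, top C: go to q0, push CC → (q0, xxxzyyy, CCZ)
  read x, top C: go to q1, push CC → (q1, xxzyyy, CCCZ)
  read x, top C: go to q4, push ε → (q4, xzyyy, CCZ)
  ε-move, top C: go to q3, push C → (q3, xzyyy, CCZ)
  read x, top C: go to q0, push ε → (q0, zyyy, CZ)
  read z, top C: go to q1, push EC → (q1, yyy, ECZ)
  read y, top E: go to q5, push E → (q5, yy, ECZ)
  read y, top E: go to q1, push E → (q1, y, ECZ)
  read y, top E: go to q5, push E → (q5, ε, ECZ)
All input consumed in state q5 with stack ECZ.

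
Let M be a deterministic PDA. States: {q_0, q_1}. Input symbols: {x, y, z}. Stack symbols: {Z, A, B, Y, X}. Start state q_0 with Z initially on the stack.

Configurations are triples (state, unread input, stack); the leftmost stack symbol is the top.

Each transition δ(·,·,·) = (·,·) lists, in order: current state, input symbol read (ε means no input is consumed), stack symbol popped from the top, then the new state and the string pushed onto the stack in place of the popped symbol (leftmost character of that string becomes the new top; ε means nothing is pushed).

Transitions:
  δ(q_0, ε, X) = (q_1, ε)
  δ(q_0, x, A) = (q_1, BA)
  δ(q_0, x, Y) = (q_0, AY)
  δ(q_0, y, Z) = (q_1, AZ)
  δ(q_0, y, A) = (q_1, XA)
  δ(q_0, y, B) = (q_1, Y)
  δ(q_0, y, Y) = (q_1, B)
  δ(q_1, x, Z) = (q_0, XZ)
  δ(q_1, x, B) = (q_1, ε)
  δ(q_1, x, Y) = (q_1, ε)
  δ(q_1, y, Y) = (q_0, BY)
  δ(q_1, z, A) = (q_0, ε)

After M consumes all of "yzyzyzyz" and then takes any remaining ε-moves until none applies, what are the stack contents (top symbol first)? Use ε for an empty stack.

Z

(q_0, yzyzyzyz, Z) ⊢ (q_1, zyzyzyz, AZ) ⊢ (q_0, yzyzyz, Z) ⊢ (q_1, zyzyz, AZ) ⊢ (q_0, yzyz, Z) ⊢ (q_1, zyz, AZ) ⊢ (q_0, yz, Z) ⊢ (q_1, z, AZ) ⊢ (q_0, ε, Z)
All input consumed in state q_0 with stack Z.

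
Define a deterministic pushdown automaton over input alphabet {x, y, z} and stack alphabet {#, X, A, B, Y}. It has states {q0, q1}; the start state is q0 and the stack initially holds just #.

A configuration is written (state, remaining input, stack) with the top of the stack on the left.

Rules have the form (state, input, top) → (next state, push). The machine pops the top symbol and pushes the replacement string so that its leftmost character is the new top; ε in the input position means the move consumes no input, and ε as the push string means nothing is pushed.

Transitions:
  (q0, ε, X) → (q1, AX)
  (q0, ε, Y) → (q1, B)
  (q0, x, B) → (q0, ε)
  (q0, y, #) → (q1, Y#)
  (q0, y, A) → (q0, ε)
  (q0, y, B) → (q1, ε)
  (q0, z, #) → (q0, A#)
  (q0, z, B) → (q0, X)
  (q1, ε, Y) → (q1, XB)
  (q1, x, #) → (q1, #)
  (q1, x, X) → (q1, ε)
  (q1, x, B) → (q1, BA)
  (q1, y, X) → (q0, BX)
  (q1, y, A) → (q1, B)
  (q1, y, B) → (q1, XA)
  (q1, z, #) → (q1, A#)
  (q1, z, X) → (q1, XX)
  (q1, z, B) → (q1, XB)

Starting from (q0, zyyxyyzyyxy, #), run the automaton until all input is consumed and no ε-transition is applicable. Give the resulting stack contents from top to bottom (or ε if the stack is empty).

BXXA#

(q0, zyyxyyzyyxy, #) ⊢ (q0, yyxyyzyyxy, A#) ⊢ (q0, yxyyzyyxy, #) ⊢ (q1, xyyzyyxy, Y#) ⊢ (q1, xyyzyyxy, XB#) ⊢ (q1, yyzyyxy, B#) ⊢ (q1, yzyyxy, XA#) ⊢ (q0, zyyxy, BXA#) ⊢ (q0, yyxy, XXA#) ⊢ (q1, yyxy, AXXA#) ⊢ (q1, yxy, BXXA#) ⊢ (q1, xy, XAXXA#) ⊢ (q1, y, AXXA#) ⊢ (q1, ε, BXXA#)
All input consumed in state q1 with stack BXXA#.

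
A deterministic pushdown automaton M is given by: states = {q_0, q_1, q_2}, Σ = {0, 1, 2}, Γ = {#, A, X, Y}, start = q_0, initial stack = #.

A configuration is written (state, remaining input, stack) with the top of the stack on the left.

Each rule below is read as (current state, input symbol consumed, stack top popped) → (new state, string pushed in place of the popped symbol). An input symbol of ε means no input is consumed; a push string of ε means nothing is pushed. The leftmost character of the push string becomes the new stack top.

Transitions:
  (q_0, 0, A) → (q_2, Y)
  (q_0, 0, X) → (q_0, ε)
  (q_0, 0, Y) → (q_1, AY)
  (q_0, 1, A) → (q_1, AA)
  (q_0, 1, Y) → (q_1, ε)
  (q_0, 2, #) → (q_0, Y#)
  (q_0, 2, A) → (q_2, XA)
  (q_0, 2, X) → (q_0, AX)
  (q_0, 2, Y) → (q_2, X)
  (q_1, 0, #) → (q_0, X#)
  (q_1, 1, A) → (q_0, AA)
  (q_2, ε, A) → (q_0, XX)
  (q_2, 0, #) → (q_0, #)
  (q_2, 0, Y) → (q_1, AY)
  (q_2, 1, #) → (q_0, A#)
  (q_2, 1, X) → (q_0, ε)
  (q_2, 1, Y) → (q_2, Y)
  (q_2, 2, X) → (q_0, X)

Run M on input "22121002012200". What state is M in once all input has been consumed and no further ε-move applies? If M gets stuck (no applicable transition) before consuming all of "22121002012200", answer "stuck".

q_2

(q_0, 22121002012200, #)
  read 2, top #: go to q_0, push Y# → (q_0, 2121002012200, Y#)
  read 2, top Y: go to q_2, push X → (q_2, 121002012200, X#)
  read 1, top X: go to q_0, push ε → (q_0, 21002012200, #)
  read 2, top #: go to q_0, push Y# → (q_0, 1002012200, Y#)
  read 1, top Y: go to q_1, push ε → (q_1, 002012200, #)
  read 0, top #: go to q_0, push X# → (q_0, 02012200, X#)
  read 0, top X: go to q_0, push ε → (q_0, 2012200, #)
  read 2, top #: go to q_0, push Y# → (q_0, 012200, Y#)
  read 0, top Y: go to q_1, push AY → (q_1, 12200, AY#)
  read 1, top A: go to q_0, push AA → (q_0, 2200, AAY#)
  read 2, top A: go to q_2, push XA → (q_2, 200, XAAY#)
  read 2, top X: go to q_0, push X → (q_0, 00, XAAY#)
  read 0, top X: go to q_0, push ε → (q_0, 0, AAY#)
  read 0, top A: go to q_2, push Y → (q_2, ε, YAY#)
All input consumed; M is in state q_2.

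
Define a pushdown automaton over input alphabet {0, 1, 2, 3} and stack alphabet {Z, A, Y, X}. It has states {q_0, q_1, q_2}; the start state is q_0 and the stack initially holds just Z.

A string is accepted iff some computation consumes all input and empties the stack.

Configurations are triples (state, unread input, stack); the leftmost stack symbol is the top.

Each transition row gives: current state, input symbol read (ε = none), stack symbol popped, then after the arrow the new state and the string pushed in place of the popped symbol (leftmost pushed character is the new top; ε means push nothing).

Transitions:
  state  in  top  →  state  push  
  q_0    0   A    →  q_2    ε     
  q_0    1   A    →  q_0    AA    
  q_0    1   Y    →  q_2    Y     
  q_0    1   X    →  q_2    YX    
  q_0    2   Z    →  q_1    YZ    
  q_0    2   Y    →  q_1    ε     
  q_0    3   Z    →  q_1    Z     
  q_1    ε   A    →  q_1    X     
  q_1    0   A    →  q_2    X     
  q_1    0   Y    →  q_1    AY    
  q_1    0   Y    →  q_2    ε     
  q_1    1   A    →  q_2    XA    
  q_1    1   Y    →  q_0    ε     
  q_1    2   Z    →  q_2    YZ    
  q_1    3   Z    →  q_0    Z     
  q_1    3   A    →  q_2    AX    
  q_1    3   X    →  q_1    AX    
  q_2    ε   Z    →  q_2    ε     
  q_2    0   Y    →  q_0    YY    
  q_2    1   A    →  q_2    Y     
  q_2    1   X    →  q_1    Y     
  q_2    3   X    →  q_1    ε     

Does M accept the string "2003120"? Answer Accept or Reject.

Accept

One accepting computation: (q_0, 2003120, Z) ⊢ (q_1, 003120, YZ) ⊢ (q_1, 03120, AYZ) ⊢ (q_2, 3120, XYZ) ⊢ (q_1, 120, YZ) ⊢ (q_0, 20, Z) ⊢ (q_1, 0, YZ) ⊢ (q_2, ε, Z) ⊢ (q_2, ε, ε)
All input consumed and the stack is empty.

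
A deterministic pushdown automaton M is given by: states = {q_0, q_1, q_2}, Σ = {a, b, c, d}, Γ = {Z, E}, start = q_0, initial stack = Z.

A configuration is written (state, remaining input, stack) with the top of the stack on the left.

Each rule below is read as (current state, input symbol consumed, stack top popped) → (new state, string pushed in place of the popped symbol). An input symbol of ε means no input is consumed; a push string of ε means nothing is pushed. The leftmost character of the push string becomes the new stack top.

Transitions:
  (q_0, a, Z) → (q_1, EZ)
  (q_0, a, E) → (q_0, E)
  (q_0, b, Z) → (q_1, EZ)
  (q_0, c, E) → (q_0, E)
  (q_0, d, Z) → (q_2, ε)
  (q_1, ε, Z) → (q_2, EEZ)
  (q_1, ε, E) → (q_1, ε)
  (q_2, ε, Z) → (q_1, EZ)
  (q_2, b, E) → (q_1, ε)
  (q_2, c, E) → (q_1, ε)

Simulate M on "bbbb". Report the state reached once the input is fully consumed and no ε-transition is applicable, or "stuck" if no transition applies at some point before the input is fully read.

q_2

(q_0, bbbb, Z) ⊢ (q_1, bbb, EZ) ⊢ (q_1, bbb, Z) ⊢ (q_2, bbb, EEZ) ⊢ (q_1, bb, EZ) ⊢ (q_1, bb, Z) ⊢ (q_2, bb, EEZ) ⊢ (q_1, b, EZ) ⊢ (q_1, b, Z) ⊢ (q_2, b, EEZ) ⊢ (q_1, ε, EZ) ⊢ (q_1, ε, Z) ⊢ (q_2, ε, EEZ)
All input consumed; M is in state q_2.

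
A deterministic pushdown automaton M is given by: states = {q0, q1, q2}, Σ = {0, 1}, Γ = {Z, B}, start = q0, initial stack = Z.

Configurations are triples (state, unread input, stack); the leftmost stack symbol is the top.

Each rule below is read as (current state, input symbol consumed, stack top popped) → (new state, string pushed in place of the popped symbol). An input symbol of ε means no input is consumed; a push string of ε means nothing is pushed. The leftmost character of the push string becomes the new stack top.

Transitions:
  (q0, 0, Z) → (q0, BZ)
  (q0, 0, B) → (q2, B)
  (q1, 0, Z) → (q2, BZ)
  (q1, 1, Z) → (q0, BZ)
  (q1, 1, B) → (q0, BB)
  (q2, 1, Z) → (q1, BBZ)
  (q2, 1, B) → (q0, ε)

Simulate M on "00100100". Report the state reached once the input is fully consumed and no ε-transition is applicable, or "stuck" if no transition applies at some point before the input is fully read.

(q0, 00100100, Z) ⊢ (q0, 0100100, BZ) ⊢ (q2, 100100, BZ) ⊢ (q0, 00100, Z) ⊢ (q0, 0100, BZ) ⊢ (q2, 100, BZ) ⊢ (q0, 00, Z) ⊢ (q0, 0, BZ) ⊢ (q2, ε, BZ)
All input consumed; M is in state q2.

q2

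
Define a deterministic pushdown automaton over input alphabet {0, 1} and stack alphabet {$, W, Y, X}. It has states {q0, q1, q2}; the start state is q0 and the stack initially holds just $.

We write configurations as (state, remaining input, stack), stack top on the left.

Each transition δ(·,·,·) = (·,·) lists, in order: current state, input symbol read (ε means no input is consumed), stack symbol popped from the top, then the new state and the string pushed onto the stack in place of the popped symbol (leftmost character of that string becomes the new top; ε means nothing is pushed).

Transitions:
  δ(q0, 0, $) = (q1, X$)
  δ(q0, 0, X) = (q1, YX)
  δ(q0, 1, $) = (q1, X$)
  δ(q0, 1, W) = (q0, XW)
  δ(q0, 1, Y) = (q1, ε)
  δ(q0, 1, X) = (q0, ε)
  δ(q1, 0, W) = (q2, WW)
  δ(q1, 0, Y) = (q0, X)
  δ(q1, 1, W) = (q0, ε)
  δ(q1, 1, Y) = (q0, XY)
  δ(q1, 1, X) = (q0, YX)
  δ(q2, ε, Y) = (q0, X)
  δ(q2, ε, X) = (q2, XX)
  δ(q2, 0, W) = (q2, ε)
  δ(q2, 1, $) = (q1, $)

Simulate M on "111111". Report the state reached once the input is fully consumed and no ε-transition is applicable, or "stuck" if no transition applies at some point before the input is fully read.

q0

(q0, 111111, $) ⊢ (q1, 11111, X$) ⊢ (q0, 1111, YX$) ⊢ (q1, 111, X$) ⊢ (q0, 11, YX$) ⊢ (q1, 1, X$) ⊢ (q0, ε, YX$)
All input consumed; M is in state q0.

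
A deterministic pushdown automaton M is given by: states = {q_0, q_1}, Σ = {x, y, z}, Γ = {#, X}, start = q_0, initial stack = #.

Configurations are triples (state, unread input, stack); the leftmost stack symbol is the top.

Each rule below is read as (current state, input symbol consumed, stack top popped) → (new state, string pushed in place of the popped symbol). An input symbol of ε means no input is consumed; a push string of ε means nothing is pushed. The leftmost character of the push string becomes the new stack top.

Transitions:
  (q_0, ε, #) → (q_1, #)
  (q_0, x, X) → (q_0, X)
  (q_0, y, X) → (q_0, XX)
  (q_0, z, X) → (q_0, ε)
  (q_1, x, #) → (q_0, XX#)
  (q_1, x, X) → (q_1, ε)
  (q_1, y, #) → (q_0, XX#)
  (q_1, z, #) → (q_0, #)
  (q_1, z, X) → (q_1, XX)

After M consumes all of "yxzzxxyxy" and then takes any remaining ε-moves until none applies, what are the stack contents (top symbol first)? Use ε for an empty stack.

XXXX#

(q_0, yxzzxxyxy, #)
  ε-move, top #: go to q_1, push # → (q_1, yxzzxxyxy, #)
  read y, top #: go to q_0, push XX# → (q_0, xzzxxyxy, XX#)
  read x, top X: go to q_0, push X → (q_0, zzxxyxy, XX#)
  read z, top X: go to q_0, push ε → (q_0, zxxyxy, X#)
  read z, top X: go to q_0, push ε → (q_0, xxyxy, #)
  ε-move, top #: go to q_1, push # → (q_1, xxyxy, #)
  read x, top #: go to q_0, push XX# → (q_0, xyxy, XX#)
  read x, top X: go to q_0, push X → (q_0, yxy, XX#)
  read y, top X: go to q_0, push XX → (q_0, xy, XXX#)
  read x, top X: go to q_0, push X → (q_0, y, XXX#)
  read y, top X: go to q_0, push XX → (q_0, ε, XXXX#)
All input consumed in state q_0 with stack XXXX#.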